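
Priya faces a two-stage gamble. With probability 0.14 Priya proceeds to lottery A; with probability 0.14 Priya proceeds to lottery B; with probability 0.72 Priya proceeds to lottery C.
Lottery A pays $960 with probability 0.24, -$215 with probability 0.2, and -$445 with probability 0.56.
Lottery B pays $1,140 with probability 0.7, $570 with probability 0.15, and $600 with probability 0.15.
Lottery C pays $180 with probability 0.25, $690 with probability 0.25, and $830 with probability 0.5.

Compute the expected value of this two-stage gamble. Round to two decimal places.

EV(A) = 0.24 × 960 + 0.2 × (-215) + 0.56 × (-445) = 230.4 − 43 − 249.2 = -61.8
EV(B) = 0.7 × 1140 + 0.15 × 570 + 0.15 × 600 = 798 + 85.5 + 90 = 973.5
EV(C) = 0.25 × 180 + 0.25 × 690 + 0.5 × 830 = 45 + 172.5 + 415 = 632.5
Overall = 0.14 × (-61.8) + 0.14 × 973.5 + 0.72 × 632.5 = -8.652 + 136.29 + 455.4 = 583.038

$583.04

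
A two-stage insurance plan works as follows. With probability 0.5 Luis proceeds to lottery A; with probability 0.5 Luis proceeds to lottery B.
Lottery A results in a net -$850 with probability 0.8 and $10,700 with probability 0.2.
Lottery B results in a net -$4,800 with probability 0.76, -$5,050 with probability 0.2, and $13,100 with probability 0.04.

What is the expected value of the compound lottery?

EV(A) = 0.8 × (-850) + 0.2 × 10700 = -680 + 2140 = 1460
EV(B) = 0.76 × (-4800) + 0.2 × (-5050) + 0.04 × 13100 = -3648 − 1010 + 524 = -4134
Overall = 0.5 × 1460 + 0.5 × (-4134) = 730 − 2067 = -1337

-$1,337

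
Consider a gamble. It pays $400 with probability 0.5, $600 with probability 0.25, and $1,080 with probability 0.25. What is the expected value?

EV = 0.5 × 400 + 0.25 × 600 + 0.25 × 1080 = 200 + 150 + 270 = 620

$620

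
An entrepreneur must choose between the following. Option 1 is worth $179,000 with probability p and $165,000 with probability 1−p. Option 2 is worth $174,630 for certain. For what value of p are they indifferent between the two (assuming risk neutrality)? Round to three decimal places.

p·179000 + (1−p)·165000 = 174630
14000p + 165000 = 174630
p = (174630 − 165000) / 14000

p = 0.688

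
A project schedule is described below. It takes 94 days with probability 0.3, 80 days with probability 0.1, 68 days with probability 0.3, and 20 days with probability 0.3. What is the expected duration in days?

62.6 days

EV = 0.3 × 94 + 0.1 × 80 + 0.3 × 68 + 0.3 × 20 = 28.2 + 8 + 20.4 + 6 = 62.6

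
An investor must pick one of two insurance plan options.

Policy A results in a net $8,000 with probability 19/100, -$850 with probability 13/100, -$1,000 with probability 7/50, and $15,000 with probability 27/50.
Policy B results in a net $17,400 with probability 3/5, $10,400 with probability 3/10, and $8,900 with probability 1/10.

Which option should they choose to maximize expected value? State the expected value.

Policy B ($14,450)

Policy A = 19/100 × 8000 + 13/100 × (-850) + 7/50 × (-1000) + 27/50 × 15000 = 1520 − 110.5 − 140 + 8100 = 9369.5
Policy B = 3/5 × 17400 + 3/10 × 10400 + 1/10 × 8900 = 10440 + 3120 + 890 = 14450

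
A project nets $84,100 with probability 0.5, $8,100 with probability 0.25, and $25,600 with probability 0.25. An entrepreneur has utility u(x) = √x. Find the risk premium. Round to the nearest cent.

E[u] = 0.5·√84100 + 0.25·√8100 + 0.25·√25600 = 0.5·290 + 0.25·90 + 0.25·160 = 207.5
CE = (207.5)² = 43056.25
Risk premium = EV − CE = 50475 − 43056.25 = 7418.75

$7,418.75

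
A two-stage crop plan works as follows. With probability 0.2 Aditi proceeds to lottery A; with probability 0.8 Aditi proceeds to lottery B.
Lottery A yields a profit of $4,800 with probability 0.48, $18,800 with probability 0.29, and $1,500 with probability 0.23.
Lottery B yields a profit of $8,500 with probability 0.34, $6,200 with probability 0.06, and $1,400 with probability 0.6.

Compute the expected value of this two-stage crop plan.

EV(A) = 0.48 × 4800 + 0.29 × 18800 + 0.23 × 1500 = 2304 + 5452 + 345 = 8101
EV(B) = 0.34 × 8500 + 0.06 × 6200 + 0.6 × 1400 = 2890 + 372 + 840 = 4102
Overall = 0.2 × 8101 + 0.8 × 4102 = 1620.2 + 3281.6 = 4901.8

$4,901.80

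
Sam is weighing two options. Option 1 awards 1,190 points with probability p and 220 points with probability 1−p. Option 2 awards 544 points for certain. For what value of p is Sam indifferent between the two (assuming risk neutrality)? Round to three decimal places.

p = 0.334

p·1190 + (1−p)·220 = 544
970p + 220 = 544
p = (544 − 220) / 970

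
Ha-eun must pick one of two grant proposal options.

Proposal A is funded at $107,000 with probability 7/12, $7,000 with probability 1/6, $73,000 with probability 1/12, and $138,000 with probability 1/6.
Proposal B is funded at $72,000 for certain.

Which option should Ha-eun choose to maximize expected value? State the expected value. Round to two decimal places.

Proposal A = 7/12 × 107000 + 1/6 × 7000 + 1/12 × 73000 + 1/6 × 138000 = 62416.6667 + 1166.6667 + 6083.3333 + 23000 = 92666.6667
Proposal B: 72000 (certain)

Proposal A ($92,666.67)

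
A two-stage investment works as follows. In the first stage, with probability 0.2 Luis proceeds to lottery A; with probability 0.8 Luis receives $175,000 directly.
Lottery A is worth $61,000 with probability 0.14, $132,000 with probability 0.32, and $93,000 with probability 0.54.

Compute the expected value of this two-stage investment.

$160,200

EV(A) = 0.14 × 61000 + 0.32 × 132000 + 0.54 × 93000 = 8540 + 42240 + 50220 = 101000
Branch B: 175000 (certain)
Overall = 0.2 × 101000 + 0.8 × 175000 = 20200 + 140000 = 160200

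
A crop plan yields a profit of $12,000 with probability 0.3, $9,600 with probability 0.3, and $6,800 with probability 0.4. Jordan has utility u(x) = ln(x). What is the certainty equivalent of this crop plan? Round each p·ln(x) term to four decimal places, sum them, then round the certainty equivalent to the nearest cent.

$8,942.76

E[u] = 0.3·ln(12000) + 0.3·ln(9600) + 0.4·ln(6800) = 2.8178 + 2.7509 + 3.5299 = 9.0986
CE = e^9.0986 ≈ 8942.76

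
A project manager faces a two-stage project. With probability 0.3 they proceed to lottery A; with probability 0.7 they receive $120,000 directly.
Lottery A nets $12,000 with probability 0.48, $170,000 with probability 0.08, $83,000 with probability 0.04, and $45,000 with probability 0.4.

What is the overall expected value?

$96,204

EV(A) = 0.48 × 12000 + 0.08 × 170000 + 0.04 × 83000 + 0.4 × 45000 = 5760 + 13600 + 3320 + 18000 = 40680
Branch B: 120000 (certain)
Overall = 0.3 × 40680 + 0.7 × 120000 = 12204 + 84000 = 96204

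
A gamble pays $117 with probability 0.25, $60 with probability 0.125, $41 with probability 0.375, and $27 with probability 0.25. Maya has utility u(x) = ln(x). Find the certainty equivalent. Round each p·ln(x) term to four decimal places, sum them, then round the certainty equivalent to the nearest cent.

$50.35

E[u] = 0.25·ln(117) + 0.125·ln(60) + 0.375·ln(41) + 0.25·ln(27) = 1.1905 + 0.5118 + 1.3926 + 0.8240 = 3.9189
CE = e^3.9189 ≈ 50.35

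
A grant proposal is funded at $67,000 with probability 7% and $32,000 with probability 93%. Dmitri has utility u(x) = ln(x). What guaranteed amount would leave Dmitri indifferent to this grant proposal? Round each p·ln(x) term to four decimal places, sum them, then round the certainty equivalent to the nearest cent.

$33,698.21

E[u] = 0.07·ln(67000) + 0.93·ln(32000) = 0.7779 + 9.6473 = 10.4252
CE = e^10.4252 ≈ 33698.21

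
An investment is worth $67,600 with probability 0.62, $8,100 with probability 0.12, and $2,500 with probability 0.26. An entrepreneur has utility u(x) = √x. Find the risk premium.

$9,309

E[u] = 0.62·√67600 + 0.12·√8100 + 0.26·√2500 = 0.62·260 + 0.12·90 + 0.26·50 = 185
CE = (185)² = 34225
Risk premium = EV − CE = 43534 − 34225 = 9309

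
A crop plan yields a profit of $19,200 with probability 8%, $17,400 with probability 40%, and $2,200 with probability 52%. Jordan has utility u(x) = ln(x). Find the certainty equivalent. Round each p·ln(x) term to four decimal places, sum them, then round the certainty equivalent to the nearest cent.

E[u] = 0.08·ln(19200) + 0.4·ln(17400) + 0.52·ln(2200) = 0.7890 + 3.9057 + 4.0020 = 8.6967
CE = e^8.6967 ≈ 5983.14

$5,983.14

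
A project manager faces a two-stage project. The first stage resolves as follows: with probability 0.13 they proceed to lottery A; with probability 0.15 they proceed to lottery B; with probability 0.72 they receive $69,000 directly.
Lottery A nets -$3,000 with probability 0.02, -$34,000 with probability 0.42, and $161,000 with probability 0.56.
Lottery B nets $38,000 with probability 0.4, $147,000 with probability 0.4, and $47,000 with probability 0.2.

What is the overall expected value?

EV(A) = 0.02 × (-3000) + 0.42 × (-34000) + 0.56 × 161000 = -60 − 14280 + 90160 = 75820
EV(B) = 0.4 × 38000 + 0.4 × 147000 + 0.2 × 47000 = 15200 + 58800 + 9400 = 83400
Branch C: 69000 (certain)
Overall = 0.13 × 75820 + 0.15 × 83400 + 0.72 × 69000 = 9856.6 + 12510 + 49680 = 72046.6

$72,046.60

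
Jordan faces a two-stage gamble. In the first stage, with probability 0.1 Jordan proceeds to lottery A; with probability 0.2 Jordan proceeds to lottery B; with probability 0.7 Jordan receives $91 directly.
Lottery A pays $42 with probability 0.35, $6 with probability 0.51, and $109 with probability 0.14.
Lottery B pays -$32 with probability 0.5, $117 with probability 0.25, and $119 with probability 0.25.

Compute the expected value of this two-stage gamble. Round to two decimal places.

EV(A) = 0.35 × 42 + 0.51 × 6 + 0.14 × 109 = 14.7 + 3.06 + 15.26 = 33.02
EV(B) = 0.5 × (-32) + 0.25 × 117 + 0.25 × 119 = -16 + 29.25 + 29.75 = 43
Branch C: 91 (certain)
Overall = 0.1 × 33.02 + 0.2 × 43 + 0.7 × 91 = 3.302 + 8.6 + 63.7 = 75.602

$75.60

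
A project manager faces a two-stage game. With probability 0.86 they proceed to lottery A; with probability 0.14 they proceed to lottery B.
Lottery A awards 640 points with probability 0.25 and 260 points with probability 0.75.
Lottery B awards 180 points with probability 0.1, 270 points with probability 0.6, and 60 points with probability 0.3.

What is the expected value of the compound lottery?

333.02 points

EV(A) = 0.25 × 640 + 0.75 × 260 = 160 + 195 = 355
EV(B) = 0.1 × 180 + 0.6 × 270 + 0.3 × 60 = 18 + 162 + 18 = 198
Overall = 0.86 × 355 + 0.14 × 198 = 305.3 + 27.72 = 333.02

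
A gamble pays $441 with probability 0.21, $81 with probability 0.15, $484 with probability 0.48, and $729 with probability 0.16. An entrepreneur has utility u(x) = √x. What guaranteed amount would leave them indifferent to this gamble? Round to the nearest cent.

$426.01

E[u] = 0.21·√441 + 0.15·√81 + 0.48·√484 + 0.16·√729 = 0.21·21 + 0.15·9 + 0.48·22 + 0.16·27 = 20.64
CE = (20.64)² = 426.0096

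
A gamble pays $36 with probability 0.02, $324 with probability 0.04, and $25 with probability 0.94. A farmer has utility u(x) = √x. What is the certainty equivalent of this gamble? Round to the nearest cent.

$30.69

E[u] = 0.02·√36 + 0.04·√324 + 0.94·√25 = 0.02·6 + 0.04·18 + 0.94·5 = 5.54
CE = (5.54)² = 30.6916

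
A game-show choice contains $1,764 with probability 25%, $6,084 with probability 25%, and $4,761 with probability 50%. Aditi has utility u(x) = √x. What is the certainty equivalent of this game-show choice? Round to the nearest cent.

$4,160.25

E[u] = 0.25·√1764 + 0.25·√6084 + 0.5·√4761 = 0.25·42 + 0.25·78 + 0.5·69 = 64.5
CE = (64.5)² = 4160.25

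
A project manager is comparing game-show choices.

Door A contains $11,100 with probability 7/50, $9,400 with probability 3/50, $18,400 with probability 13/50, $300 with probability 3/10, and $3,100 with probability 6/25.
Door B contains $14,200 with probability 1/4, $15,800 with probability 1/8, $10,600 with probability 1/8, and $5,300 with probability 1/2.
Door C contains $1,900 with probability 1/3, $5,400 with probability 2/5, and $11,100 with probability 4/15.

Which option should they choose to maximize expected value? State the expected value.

Door B ($9,500)

Door A = 7/50 × 11100 + 3/50 × 9400 + 13/50 × 18400 + 3/10 × 300 + 6/25 × 3100 = 1554 + 564 + 4784 + 90 + 744 = 7736
Door B = 1/4 × 14200 + 1/8 × 15800 + 1/8 × 10600 + 1/2 × 5300 = 3550 + 1975 + 1325 + 2650 = 9500
Door C = 1/3 × 1900 + 2/5 × 5400 + 4/15 × 11100 = 633.3333 + 2160 + 2960 = 5753.3333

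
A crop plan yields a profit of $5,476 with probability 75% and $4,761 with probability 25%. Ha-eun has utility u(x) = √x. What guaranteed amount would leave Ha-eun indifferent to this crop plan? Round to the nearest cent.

E[u] = 0.75·√5476 + 0.25·√4761 = 0.75·74 + 0.25·69 = 72.75
CE = (72.75)² = 5292.5625

$5,292.56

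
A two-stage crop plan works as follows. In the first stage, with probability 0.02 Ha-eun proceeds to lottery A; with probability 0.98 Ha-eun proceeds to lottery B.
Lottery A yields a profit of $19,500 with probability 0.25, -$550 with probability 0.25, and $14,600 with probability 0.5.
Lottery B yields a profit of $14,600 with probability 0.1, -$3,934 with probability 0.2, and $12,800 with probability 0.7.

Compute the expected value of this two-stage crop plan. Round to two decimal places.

EV(A) = 0.25 × 19500 + 0.25 × (-550) + 0.5 × 14600 = 4875 − 137.5 + 7300 = 12037.5
EV(B) = 0.1 × 14600 + 0.2 × (-3934) + 0.7 × 12800 = 1460 − 786.8 + 8960 = 9633.2
Overall = 0.02 × 12037.5 + 0.98 × 9633.2 = 240.75 + 9440.536 = 9681.286

$9,681.29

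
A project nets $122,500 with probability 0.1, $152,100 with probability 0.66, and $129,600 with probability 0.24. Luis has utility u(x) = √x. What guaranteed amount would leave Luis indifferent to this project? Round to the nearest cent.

E[u] = 0.1·√122500 + 0.66·√152100 + 0.24·√129600 = 0.1·350 + 0.66·390 + 0.24·360 = 378.8
CE = (378.8)² = 143489.44

$143,489.44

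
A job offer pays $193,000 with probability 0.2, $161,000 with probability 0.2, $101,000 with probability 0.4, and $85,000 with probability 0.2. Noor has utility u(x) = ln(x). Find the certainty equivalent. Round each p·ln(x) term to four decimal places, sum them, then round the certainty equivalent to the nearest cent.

E[u] = 0.2·ln(193000) + 0.2·ln(161000) + 0.4·ln(101000) + 0.2·ln(85000) = 2.4341 + 2.3978 + 4.6092 + 2.2701 = 11.7112
CE = e^11.7112 ≈ 121929.71

$121,929.71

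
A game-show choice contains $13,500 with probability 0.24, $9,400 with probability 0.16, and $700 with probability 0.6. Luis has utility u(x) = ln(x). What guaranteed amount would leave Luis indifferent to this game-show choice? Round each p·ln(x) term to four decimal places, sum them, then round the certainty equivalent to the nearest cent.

$2,157.92

E[u] = 0.24·ln(13500) + 0.16·ln(9400) + 0.6·ln(700) = 2.2825 + 1.4638 + 3.9306 = 7.6769
CE = e^7.6769 ≈ 2157.92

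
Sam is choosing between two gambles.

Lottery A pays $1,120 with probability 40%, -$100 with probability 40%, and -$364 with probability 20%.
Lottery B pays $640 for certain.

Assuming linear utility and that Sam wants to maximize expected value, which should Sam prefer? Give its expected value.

Lottery B ($640)

Lottery A = 0.4 × 1120 + 0.4 × (-100) + 0.2 × (-364) = 448 − 40 − 72.8 = 335.2
Lottery B: 640 (certain)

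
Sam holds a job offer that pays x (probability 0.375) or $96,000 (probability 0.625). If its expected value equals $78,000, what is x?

0.375·x + 0.625·96000 = 78000
0.375·x = 78000 − 60000 = 18000
x = 18000 / 0.375 = 48000

x = $48,000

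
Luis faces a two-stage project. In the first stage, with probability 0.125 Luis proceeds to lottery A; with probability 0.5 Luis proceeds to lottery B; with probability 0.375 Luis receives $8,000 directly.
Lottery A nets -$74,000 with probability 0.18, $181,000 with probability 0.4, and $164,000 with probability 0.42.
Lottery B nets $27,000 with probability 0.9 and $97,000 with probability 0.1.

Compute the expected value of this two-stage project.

EV(A) = 0.18 × (-74000) + 0.4 × 181000 + 0.42 × 164000 = -13320 + 72400 + 68880 = 127960
EV(B) = 0.9 × 27000 + 0.1 × 97000 = 24300 + 9700 = 34000
Branch C: 8000 (certain)
Overall = 0.125 × 127960 + 0.5 × 34000 + 0.375 × 8000 = 15995 + 17000 + 3000 = 35995

$35,995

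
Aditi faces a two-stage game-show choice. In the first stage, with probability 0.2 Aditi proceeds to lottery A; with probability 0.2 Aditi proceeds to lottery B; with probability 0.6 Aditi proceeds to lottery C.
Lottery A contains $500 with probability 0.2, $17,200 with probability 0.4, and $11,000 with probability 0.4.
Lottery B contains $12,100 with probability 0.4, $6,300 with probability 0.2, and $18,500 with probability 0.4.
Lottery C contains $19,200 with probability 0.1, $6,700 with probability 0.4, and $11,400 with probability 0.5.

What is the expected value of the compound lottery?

$11,156

EV(A) = 0.2 × 500 + 0.4 × 17200 + 0.4 × 11000 = 100 + 6880 + 4400 = 11380
EV(B) = 0.4 × 12100 + 0.2 × 6300 + 0.4 × 18500 = 4840 + 1260 + 7400 = 13500
EV(C) = 0.1 × 19200 + 0.4 × 6700 + 0.5 × 11400 = 1920 + 2680 + 5700 = 10300
Overall = 0.2 × 11380 + 0.2 × 13500 + 0.6 × 10300 = 2276 + 2700 + 6180 = 11156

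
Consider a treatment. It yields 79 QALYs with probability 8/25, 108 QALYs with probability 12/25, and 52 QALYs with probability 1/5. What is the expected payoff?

EV = 8/25 × 79 + 12/25 × 108 + 1/5 × 52 = 25.28 + 51.84 + 10.4 = 87.52

87.52 QALYs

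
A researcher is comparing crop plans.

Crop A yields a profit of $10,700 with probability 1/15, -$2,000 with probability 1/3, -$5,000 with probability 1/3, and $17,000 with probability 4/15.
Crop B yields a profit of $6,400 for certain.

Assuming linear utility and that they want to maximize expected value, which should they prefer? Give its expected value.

Crop A = 1/15 × 10700 + 1/3 × (-2000) + 1/3 × (-5000) + 4/15 × 17000 = 713.3333 − 666.6667 − 1666.6667 + 4533.3333 = 2913.3333
Crop B: 6400 (certain)

Crop B ($6,400)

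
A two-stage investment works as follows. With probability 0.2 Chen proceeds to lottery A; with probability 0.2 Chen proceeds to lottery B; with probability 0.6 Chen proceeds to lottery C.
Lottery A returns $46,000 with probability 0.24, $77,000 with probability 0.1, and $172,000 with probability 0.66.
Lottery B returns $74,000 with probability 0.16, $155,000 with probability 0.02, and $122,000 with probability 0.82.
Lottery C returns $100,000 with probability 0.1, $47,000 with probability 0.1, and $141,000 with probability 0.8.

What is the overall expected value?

EV(A) = 0.24 × 46000 + 0.1 × 77000 + 0.66 × 172000 = 11040 + 7700 + 113520 = 132260
EV(B) = 0.16 × 74000 + 0.02 × 155000 + 0.82 × 122000 = 11840 + 3100 + 100040 = 114980
EV(C) = 0.1 × 100000 + 0.1 × 47000 + 0.8 × 141000 = 10000 + 4700 + 112800 = 127500
Overall = 0.2 × 132260 + 0.2 × 114980 + 0.6 × 127500 = 26452 + 22996 + 76500 = 125948

$125,948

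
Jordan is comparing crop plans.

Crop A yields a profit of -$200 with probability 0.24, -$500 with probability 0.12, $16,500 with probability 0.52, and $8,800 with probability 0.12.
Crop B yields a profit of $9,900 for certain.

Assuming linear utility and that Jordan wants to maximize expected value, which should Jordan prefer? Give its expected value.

Crop B ($9,900)

Crop A = 0.24 × (-200) + 0.12 × (-500) + 0.52 × 16500 + 0.12 × 8800 = -48 − 60 + 8580 + 1056 = 9528
Crop B: 9900 (certain)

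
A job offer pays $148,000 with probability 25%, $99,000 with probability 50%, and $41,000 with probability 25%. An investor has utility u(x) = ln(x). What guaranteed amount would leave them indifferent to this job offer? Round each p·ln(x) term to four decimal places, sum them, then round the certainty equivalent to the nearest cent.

E[u] = 0.25·ln(148000) + 0.5·ln(99000) + 0.25·ln(41000) = 2.9762 + 5.7514 + 2.6553 = 11.3829
CE = e^11.3829 ≈ 87807.31

$87,807.31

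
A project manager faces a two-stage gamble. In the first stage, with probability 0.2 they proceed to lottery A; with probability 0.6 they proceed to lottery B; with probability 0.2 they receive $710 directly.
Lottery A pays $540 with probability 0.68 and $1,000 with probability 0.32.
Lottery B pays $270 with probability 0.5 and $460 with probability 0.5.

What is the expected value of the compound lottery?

$498.44

EV(A) = 0.68 × 540 + 0.32 × 1000 = 367.2 + 320 = 687.2
EV(B) = 0.5 × 270 + 0.5 × 460 = 135 + 230 = 365
Branch C: 710 (certain)
Overall = 0.2 × 687.2 + 0.6 × 365 + 0.2 × 710 = 137.44 + 219 + 142 = 498.44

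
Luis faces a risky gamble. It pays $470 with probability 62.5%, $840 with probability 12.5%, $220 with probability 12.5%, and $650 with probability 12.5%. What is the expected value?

$507.50

EV = 0.625 × 470 + 0.125 × 840 + 0.125 × 220 + 0.125 × 650 = 293.75 + 105 + 27.5 + 81.25 = 507.5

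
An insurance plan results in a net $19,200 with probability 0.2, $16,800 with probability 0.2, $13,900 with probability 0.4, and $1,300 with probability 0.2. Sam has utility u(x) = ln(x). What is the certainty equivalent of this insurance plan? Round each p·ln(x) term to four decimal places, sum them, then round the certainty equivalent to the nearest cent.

E[u] = 0.2·ln(19200) + 0.2·ln(16800) + 0.4·ln(13900) + 0.2·ln(1300) = 1.9725 + 1.9458 + 3.8159 + 1.4340 = 9.1682
CE = e^9.1682 ≈ 9587.35

$9,587.35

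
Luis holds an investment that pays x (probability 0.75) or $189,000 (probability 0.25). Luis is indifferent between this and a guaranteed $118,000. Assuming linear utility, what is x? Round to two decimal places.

x = $94,333.33

0.75·x + 0.25·189000 = 118000
0.75·x = 118000 − 47250 = 70750
x = 70750 / 0.75 = 94333.3333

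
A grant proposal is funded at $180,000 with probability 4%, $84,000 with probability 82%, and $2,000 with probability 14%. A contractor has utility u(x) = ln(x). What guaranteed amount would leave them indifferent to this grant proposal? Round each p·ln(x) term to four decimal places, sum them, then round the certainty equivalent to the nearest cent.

$51,313.03

E[u] = 0.04·ln(180000) + 0.82·ln(84000) + 0.14·ln(2000) = 0.4840 + 9.2976 + 1.0641 = 10.8457
CE = e^10.8457 ≈ 51313.03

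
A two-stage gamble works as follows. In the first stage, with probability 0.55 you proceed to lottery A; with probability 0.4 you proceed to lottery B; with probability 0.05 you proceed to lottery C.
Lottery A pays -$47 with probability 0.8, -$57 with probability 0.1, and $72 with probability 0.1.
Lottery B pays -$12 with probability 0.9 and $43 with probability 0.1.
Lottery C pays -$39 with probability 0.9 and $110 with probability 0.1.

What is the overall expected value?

-$23.66

EV(A) = 0.8 × (-47) + 0.1 × (-57) + 0.1 × 72 = -37.6 − 5.7 + 7.2 = -36.1
EV(B) = 0.9 × (-12) + 0.1 × 43 = -10.8 + 4.3 = -6.5
EV(C) = 0.9 × (-39) + 0.1 × 110 = -35.1 + 11 = -24.1
Overall = 0.55 × (-36.1) + 0.4 × (-6.5) + 0.05 × (-24.1) = -19.855 − 2.6 − 1.205 = -23.66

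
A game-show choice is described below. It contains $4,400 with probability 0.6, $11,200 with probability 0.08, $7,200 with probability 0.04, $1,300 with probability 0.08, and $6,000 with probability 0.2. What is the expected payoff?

EV = 0.6 × 4400 + 0.08 × 11200 + 0.04 × 7200 + 0.08 × 1300 + 0.2 × 6000 = 2640 + 896 + 288 + 104 + 1200 = 5128

$5,128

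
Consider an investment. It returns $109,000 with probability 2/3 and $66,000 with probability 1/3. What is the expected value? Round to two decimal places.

$94,666.67

EV = 2/3 × 109000 + 1/3 × 66000 = 72666.6667 + 22000 = 94666.6667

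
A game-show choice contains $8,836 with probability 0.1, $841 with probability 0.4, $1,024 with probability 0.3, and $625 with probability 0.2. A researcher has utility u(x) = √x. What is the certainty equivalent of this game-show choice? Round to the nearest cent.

E[u] = 0.1·√8836 + 0.4·√841 + 0.3·√1024 + 0.2·√625 = 0.1·94 + 0.4·29 + 0.3·32 + 0.2·25 = 35.6
CE = (35.6)² = 1267.36

$1,267.36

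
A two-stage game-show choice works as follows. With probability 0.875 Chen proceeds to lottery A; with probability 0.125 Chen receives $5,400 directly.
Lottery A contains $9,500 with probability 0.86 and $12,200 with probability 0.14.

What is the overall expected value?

$9,318.25

EV(A) = 0.86 × 9500 + 0.14 × 12200 = 8170 + 1708 = 9878
Branch B: 5400 (certain)
Overall = 0.875 × 9878 + 0.125 × 5400 = 8643.25 + 675 = 9318.25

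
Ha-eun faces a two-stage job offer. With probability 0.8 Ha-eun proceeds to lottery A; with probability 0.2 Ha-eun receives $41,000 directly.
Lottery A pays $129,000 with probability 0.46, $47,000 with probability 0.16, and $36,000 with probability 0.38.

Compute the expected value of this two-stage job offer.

EV(A) = 0.46 × 129000 + 0.16 × 47000 + 0.38 × 36000 = 59340 + 7520 + 13680 = 80540
Branch B: 41000 (certain)
Overall = 0.8 × 80540 + 0.2 × 41000 = 64432 + 8200 = 72632

$72,632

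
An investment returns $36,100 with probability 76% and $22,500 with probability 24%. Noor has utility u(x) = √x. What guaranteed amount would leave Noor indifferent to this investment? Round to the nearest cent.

E[u] = 0.76·√36100 + 0.24·√22500 = 0.76·190 + 0.24·150 = 180.4
CE = (180.4)² = 32544.16

$32,544.16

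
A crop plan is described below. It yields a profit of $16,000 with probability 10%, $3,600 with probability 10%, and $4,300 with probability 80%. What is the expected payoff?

$5,400

EV = 0.1 × 16000 + 0.1 × 3600 + 0.8 × 4300 = 1600 + 360 + 3440 = 5400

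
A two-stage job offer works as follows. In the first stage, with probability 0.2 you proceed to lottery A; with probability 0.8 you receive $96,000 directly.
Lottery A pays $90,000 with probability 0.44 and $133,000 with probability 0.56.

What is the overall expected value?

EV(A) = 0.44 × 90000 + 0.56 × 133000 = 39600 + 74480 = 114080
Branch B: 96000 (certain)
Overall = 0.2 × 114080 + 0.8 × 96000 = 22816 + 76800 = 99616

$99,616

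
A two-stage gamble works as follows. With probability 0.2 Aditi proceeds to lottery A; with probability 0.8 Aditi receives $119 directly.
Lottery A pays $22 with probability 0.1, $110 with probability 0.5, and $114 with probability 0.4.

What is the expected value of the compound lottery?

$115.76

EV(A) = 0.1 × 22 + 0.5 × 110 + 0.4 × 114 = 2.2 + 55 + 45.6 = 102.8
Branch B: 119 (certain)
Overall = 0.2 × 102.8 + 0.8 × 119 = 20.56 + 95.2 = 115.76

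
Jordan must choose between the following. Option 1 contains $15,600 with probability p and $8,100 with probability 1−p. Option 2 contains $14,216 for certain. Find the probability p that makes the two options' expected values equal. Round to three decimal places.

p·15600 + (1−p)·8100 = 14216
7500p + 8100 = 14216
p = (14216 − 8100) / 7500

p = 0.815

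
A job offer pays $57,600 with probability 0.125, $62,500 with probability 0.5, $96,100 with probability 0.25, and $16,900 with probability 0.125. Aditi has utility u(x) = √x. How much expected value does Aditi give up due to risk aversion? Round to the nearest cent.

$2,710.94

E[u] = 0.125·√57600 + 0.5·√62500 + 0.25·√96100 + 0.125·√16900 = 0.125·240 + 0.5·250 + 0.25·310 + 0.125·130 = 248.75
CE = (248.75)² = 61876.5625
Risk premium = EV − CE = 64587.5 − 61876.5625 = 2710.9375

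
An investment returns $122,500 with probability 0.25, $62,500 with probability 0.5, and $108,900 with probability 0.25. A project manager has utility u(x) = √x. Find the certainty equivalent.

$87,025

E[u] = 0.25·√122500 + 0.5·√62500 + 0.25·√108900 = 0.25·350 + 0.5·250 + 0.25·330 = 295
CE = (295)² = 87025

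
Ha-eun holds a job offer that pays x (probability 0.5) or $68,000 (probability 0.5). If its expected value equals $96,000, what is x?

x = $124,000

0.5·x + 0.5·68000 = 96000
0.5·x = 96000 − 34000 = 62000
x = 62000 / 0.5 = 124000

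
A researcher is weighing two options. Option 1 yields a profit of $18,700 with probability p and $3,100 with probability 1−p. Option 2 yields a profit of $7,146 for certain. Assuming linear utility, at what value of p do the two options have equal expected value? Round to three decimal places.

p·18700 + (1−p)·3100 = 7146
15600p + 3100 = 7146
p = (7146 − 3100) / 15600

p = 0.259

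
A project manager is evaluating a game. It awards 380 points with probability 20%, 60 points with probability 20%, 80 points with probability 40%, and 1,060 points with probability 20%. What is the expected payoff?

332 points

EV = 0.2 × 380 + 0.2 × 60 + 0.4 × 80 + 0.2 × 1060 = 76 + 12 + 32 + 212 = 332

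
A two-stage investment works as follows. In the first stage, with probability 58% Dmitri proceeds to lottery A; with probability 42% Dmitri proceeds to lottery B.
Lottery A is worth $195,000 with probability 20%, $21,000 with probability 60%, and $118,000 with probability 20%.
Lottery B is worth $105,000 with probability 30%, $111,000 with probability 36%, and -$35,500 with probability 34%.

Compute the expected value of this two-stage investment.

EV(A) = 0.2 × 195000 + 0.6 × 21000 + 0.2 × 118000 = 39000 + 12600 + 23600 = 75200
EV(B) = 0.3 × 105000 + 0.36 × 111000 + 0.34 × (-35500) = 31500 + 39960 − 12070 = 59390
Overall = 0.58 × 75200 + 0.42 × 59390 = 43616 + 24943.8 = 68559.8

$68,559.80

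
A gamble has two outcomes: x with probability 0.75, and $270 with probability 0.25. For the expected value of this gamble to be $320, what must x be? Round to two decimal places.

x = $336.67

0.75·x + 0.25·270 = 320
0.75·x = 320 − 67.5 = 252.5
x = 252.5 / 0.75 = 336.6667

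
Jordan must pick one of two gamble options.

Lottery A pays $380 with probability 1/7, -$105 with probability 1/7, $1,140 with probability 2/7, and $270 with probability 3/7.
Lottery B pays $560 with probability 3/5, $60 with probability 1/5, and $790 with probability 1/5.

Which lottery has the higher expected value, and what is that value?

Lottery B ($506)

Lottery A = 1/7 × 380 + 1/7 × (-105) + 2/7 × 1140 + 3/7 × 270 = 54.2857 − 15 + 325.7143 + 115.7143 = 480.7143
Lottery B = 3/5 × 560 + 1/5 × 60 + 1/5 × 790 = 336 + 12 + 158 = 506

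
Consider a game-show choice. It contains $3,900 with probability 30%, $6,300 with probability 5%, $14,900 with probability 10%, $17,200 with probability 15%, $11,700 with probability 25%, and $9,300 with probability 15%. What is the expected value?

$9,875

EV = 0.3 × 3900 + 0.05 × 6300 + 0.1 × 14900 + 0.15 × 17200 + 0.25 × 11700 + 0.15 × 9300 = 1170 + 315 + 1490 + 2580 + 2925 + 1395 = 9875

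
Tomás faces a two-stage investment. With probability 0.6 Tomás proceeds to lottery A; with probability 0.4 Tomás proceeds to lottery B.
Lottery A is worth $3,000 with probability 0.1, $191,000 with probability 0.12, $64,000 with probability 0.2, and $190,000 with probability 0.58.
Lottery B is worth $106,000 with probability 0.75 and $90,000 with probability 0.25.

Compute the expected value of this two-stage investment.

EV(A) = 0.1 × 3000 + 0.12 × 191000 + 0.2 × 64000 + 0.58 × 190000 = 300 + 22920 + 12800 + 110200 = 146220
EV(B) = 0.75 × 106000 + 0.25 × 90000 = 79500 + 22500 = 102000
Overall = 0.6 × 146220 + 0.4 × 102000 = 87732 + 40800 = 128532

$128,532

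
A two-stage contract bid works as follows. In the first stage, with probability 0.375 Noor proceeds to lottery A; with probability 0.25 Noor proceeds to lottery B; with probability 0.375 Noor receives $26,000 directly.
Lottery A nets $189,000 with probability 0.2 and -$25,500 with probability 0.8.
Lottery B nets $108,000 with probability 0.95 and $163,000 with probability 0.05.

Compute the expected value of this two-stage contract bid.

EV(A) = 0.2 × 189000 + 0.8 × (-25500) = 37800 − 20400 = 17400
EV(B) = 0.95 × 108000 + 0.05 × 163000 = 102600 + 8150 = 110750
Branch C: 26000 (certain)
Overall = 0.375 × 17400 + 0.25 × 110750 + 0.375 × 26000 = 6525 + 27687.5 + 9750 = 43962.5

$43,962.50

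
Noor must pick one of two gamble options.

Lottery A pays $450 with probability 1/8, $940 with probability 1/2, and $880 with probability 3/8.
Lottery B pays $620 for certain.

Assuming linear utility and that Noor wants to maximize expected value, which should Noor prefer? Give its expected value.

Lottery A ($856.25)

Lottery A = 1/8 × 450 + 1/2 × 940 + 3/8 × 880 = 56.25 + 470 + 330 = 856.25
Lottery B: 620 (certain)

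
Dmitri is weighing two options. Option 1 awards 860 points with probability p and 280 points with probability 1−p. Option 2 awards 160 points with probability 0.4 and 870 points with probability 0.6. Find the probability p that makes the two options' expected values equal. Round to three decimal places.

p = 0.528

EV(Option 2) = 0.4 × 160 + 0.6 × 870 = 64 + 522 = 586
p·860 + (1−p)·280 = 586
580p + 280 = 586
p = (586 − 280) / 580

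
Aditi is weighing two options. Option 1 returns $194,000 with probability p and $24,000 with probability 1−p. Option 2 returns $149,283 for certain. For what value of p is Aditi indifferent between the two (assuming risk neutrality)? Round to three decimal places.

p·194000 + (1−p)·24000 = 149283
170000p + 24000 = 149283
p = (149283 − 24000) / 170000

p = 0.737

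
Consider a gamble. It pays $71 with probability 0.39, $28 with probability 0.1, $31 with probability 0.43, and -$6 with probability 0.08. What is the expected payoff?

EV = 0.39 × 71 + 0.1 × 28 + 0.43 × 31 + 0.08 × (-6) = 27.69 + 2.8 + 13.33 − 0.48 = 43.34

$43.34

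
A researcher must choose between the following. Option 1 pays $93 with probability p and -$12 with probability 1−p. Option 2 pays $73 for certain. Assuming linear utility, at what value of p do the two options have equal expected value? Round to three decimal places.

p = 0.810

p·93 + (1−p)·(-12) = 73
105p − 12 = 73
p = (73 + 12) / 105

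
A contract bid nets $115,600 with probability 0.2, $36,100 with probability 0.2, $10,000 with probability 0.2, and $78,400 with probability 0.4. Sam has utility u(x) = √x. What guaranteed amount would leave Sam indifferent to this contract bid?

$56,644

E[u] = 0.2·√115600 + 0.2·√36100 + 0.2·√10000 + 0.4·√78400 = 0.2·340 + 0.2·190 + 0.2·100 + 0.4·280 = 238
CE = (238)² = 56644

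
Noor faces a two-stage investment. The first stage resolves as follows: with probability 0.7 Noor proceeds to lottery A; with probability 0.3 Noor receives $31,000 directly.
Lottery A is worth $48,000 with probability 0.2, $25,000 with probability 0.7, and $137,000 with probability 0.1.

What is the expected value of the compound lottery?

$37,860

EV(A) = 0.2 × 48000 + 0.7 × 25000 + 0.1 × 137000 = 9600 + 17500 + 13700 = 40800
Branch B: 31000 (certain)
Overall = 0.7 × 40800 + 0.3 × 31000 = 28560 + 9300 = 37860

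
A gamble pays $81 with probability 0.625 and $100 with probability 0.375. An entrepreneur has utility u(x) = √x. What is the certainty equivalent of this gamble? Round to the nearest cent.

$87.89

E[u] = 0.625·√81 + 0.375·√100 = 0.625·9 + 0.375·10 = 9.375
CE = (9.375)² = 87.890625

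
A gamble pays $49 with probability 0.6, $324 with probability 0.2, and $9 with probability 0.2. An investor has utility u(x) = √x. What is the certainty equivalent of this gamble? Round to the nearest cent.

E[u] = 0.6·√49 + 0.2·√324 + 0.2·√9 = 0.6·7 + 0.2·18 + 0.2·3 = 8.4
CE = (8.4)² = 70.56

$70.56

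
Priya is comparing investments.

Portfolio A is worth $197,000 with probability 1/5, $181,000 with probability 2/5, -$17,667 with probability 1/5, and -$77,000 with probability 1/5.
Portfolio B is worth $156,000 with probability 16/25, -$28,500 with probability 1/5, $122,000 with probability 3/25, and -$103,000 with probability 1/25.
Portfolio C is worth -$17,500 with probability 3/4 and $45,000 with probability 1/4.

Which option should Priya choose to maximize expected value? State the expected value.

Portfolio B ($104,660)

Portfolio A = 1/5 × 197000 + 2/5 × 181000 + 1/5 × (-17667) + 1/5 × (-77000) = 39400 + 72400 − 3533.4 − 15400 = 92866.6
Portfolio B = 16/25 × 156000 + 1/5 × (-28500) + 3/25 × 122000 + 1/25 × (-103000) = 99840 − 5700 + 14640 − 4120 = 104660
Portfolio C = 3/4 × (-17500) + 1/4 × 45000 = -13125 + 11250 = -1875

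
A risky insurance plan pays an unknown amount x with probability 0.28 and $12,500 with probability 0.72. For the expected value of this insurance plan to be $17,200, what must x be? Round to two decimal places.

x = $29,285.71

0.28·x + 0.72·12500 = 17200
0.28·x = 17200 − 9000 = 8200
x = 8200 / 0.28 = 29285.7143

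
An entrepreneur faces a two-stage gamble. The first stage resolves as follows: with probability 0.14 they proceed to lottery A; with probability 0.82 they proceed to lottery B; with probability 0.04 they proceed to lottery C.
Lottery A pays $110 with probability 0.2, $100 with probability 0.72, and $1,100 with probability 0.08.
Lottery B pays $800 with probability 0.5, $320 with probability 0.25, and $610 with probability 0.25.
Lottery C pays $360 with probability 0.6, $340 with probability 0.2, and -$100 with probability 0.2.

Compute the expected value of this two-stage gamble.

$554.69

EV(A) = 0.2 × 110 + 0.72 × 100 + 0.08 × 1100 = 22 + 72 + 88 = 182
EV(B) = 0.5 × 800 + 0.25 × 320 + 0.25 × 610 = 400 + 80 + 152.5 = 632.5
EV(C) = 0.6 × 360 + 0.2 × 340 + 0.2 × (-100) = 216 + 68 − 20 = 264
Overall = 0.14 × 182 + 0.82 × 632.5 + 0.04 × 264 = 25.48 + 518.65 + 10.56 = 554.69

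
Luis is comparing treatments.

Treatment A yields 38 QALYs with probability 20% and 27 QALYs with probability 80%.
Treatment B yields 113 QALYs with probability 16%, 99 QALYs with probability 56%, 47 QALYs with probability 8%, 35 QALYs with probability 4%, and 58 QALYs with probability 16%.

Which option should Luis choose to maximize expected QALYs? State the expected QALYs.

Treatment A = 0.2 × 38 + 0.8 × 27 = 7.6 + 21.6 = 29.2
Treatment B = 0.16 × 113 + 0.56 × 99 + 0.08 × 47 + 0.04 × 35 + 0.16 × 58 = 18.08 + 55.44 + 3.76 + 1.4 + 9.28 = 87.96

Treatment B (87.96 QALYs)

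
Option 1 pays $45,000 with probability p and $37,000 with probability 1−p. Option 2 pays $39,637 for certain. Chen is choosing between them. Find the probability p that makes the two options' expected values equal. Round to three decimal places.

p = 0.330

p·45000 + (1−p)·37000 = 39637
8000p + 37000 = 39637
p = (39637 − 37000) / 8000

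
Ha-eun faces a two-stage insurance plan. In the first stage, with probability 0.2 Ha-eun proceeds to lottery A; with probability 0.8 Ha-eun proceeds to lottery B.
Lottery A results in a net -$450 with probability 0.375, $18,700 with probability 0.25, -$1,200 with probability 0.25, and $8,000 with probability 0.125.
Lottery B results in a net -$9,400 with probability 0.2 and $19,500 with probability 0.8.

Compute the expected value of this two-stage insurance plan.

EV(A) = 0.375 × (-450) + 0.25 × 18700 + 0.25 × (-1200) + 0.125 × 8000 = -168.75 + 4675 − 300 + 1000 = 5206.25
EV(B) = 0.2 × (-9400) + 0.8 × 19500 = -1880 + 15600 = 13720
Overall = 0.2 × 5206.25 + 0.8 × 13720 = 1041.25 + 10976 = 12017.25

$12,017.25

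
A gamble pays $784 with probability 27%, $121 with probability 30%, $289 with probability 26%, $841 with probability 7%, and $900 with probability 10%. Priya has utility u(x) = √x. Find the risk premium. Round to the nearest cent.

$59.49

E[u] = 0.27·√784 + 0.3·√121 + 0.26·√289 + 0.07·√841 + 0.1·√900 = 0.27·28 + 0.3·11 + 0.26·17 + 0.07·29 + 0.1·30 = 20.31
CE = (20.31)² = 412.4961
Risk premium = EV − CE = 471.99 − 412.4961 = 59.4939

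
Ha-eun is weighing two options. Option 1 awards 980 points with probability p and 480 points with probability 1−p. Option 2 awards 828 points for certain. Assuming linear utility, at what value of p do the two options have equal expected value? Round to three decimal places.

p·980 + (1−p)·480 = 828
500p + 480 = 828
p = (828 − 480) / 500

p = 0.696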